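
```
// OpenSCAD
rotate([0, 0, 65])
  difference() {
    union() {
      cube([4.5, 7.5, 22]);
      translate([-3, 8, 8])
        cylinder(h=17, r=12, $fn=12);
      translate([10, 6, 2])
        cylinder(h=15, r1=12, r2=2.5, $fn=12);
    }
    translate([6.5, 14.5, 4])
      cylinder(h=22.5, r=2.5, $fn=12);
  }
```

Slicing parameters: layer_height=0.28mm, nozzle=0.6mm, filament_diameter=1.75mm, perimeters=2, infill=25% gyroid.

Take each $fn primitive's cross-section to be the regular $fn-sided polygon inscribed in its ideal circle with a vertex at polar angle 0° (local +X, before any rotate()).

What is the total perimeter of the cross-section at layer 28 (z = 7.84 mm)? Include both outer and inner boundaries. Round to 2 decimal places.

At z = 7.84 mm: the cube (footprint 4.5×7.5) is included at this height (perimeter 24.00 mm); the cylinder at (-3, 8) is absent (z outside [8, 25]); the cone at (10, 6) (r1=12→r2=2.5) has section circumradius 8.301 here — a regular 12-gon (perimeter = 2·12·8.301·sin(180°/12) = 51.57 mm); Merging all regions: the regions partially overlap (shared area 14.65 mm²), so the edge portions inside another operand are dropped and the merged outline is re-measured after clipping — boundary = 57.59 mm; the r=2.5 cylinder at (6.5, 14.5) gives a regular 12-gon of circumradius 2.5 (constant along its height) (perimeter = 2·12·2.500·sin(180°/12) = 15.53 mm); Taking the first minus the rest: starting from the result so far, the r=2.5 cylinder at (6.5, 14.5) partially overlaps it — only the 3.89 mm² overlap (of its 18.75 mm²) is removed, clipping the outline — boundary = 58.27 mm; (rotated 65° about Z; rotation is an isometry so areas/perimeters/island counts are preserved). Overall, the cross-section is a single solid region. Total boundary length (outer) = 58.27 mm.

58.27 mm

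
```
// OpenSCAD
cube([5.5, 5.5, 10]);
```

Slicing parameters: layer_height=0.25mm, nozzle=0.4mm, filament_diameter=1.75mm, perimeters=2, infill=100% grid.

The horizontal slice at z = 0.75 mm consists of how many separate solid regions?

At z = 0.75 mm: the cube is present — its section is the full 5.5×5.5 rectangle. The result has 1 disconnected region.

1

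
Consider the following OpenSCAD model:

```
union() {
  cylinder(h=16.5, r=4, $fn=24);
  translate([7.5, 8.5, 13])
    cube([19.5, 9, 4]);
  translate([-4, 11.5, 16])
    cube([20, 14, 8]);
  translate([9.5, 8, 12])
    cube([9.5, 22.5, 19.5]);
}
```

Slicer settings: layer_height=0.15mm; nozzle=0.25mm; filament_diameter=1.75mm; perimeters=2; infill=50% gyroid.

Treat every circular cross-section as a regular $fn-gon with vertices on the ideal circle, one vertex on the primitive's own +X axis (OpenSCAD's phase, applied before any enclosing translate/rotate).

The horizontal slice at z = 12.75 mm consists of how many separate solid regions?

At z = 12.75 mm: the r=4 cylinder contributes a regular 24-gon of circumradius 4; the cube at (7.5, 8.5) is absent (z outside [13, 17]); the cube at (-4, 11.5) does not reach this height (z outside [16, 24]); the cube at (9.5, 8) is present — its section is the full 9.5×22.5 rectangle; Taking the union: the 2 present regions are separate (no shared area or edge), so areas and boundary lengths simply add and each stays a separate island — 2 connected regions. The result has 2 disconnected regions.

2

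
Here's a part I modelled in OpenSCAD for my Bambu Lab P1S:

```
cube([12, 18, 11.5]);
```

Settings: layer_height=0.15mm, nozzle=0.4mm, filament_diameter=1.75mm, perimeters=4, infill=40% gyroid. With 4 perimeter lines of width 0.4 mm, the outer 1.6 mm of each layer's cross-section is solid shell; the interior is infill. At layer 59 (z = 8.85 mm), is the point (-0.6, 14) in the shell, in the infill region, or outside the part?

outside

At z = 8.85 mm: the cube (footprint 12×18) is included at this height. Overall, the cross-section is a single solid region. The nearest boundary edge runs (0.00, 18.00)→(0.00, 0.00); distance from the point to it = 0.60 mm. The point is not inside any of the regions above, so it lies outside the cross-section (0.60 mm from the nearest boundary).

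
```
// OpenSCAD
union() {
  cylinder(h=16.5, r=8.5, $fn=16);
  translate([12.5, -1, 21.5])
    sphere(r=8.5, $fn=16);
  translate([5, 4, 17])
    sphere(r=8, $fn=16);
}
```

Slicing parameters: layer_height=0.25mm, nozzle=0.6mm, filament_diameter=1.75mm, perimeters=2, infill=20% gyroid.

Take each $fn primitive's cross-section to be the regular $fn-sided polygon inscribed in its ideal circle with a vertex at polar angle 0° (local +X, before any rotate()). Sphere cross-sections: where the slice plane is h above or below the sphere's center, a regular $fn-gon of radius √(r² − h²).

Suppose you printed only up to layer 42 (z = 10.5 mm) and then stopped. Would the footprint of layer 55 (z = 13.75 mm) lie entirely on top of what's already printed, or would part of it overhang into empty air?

Compare the two slices. At z = 10.5: the cylinder: section is a regular 16-gon, circumradius r=8.5 (area = (16/2)·8.500²·sin(360°/16) = 221.19 mm²); the sphere at (12.5, -1) is not intersected at this z (|z−center|=11.000 > r=8.5); the sphere at (5, 4): section is a regular 16-gon, circumradius = √(r²−h²) = √(8²−6.5²) = 4.664 (area = (16/2)·4.664²·sin(360°/16) = 66.59 mm²); Taking the union: the regions partially overlap — summed areas 287.78 mm² minus the doubly-counted overlap 47.50 mm² gives 240.28 mm² — area = 240.28 mm². At z = 13.75: the cylinder: section is a regular 16-gon, circumradius r=8.5 (area = (16/2)·8.500²·sin(360°/16) = 221.19 mm²); the r=8.5 sphere at (12.5, -1) contributes a regular 16-gon of circumradius √(8.5²−7.75²) = 3.491 (area = (16/2)·3.491²·sin(360°/16) = 37.31 mm²); the r=8 sphere at (5, 4) contributes a regular 16-gon of circumradius √(8²−3.25²) = 7.310 (area = (16/2)·7.310²·sin(360°/16) = 163.60 mm²); Taking the union: the regions partially overlap — summed areas 422.10 mm² minus the doubly-counted overlap 99.38 mm² gives 322.72 mm² — area = 322.72 mm². Checking containment: at z = 13.75 the cross-section extends beyond the z = 10.5 cross-section by about 82.45 mm².

part overhangs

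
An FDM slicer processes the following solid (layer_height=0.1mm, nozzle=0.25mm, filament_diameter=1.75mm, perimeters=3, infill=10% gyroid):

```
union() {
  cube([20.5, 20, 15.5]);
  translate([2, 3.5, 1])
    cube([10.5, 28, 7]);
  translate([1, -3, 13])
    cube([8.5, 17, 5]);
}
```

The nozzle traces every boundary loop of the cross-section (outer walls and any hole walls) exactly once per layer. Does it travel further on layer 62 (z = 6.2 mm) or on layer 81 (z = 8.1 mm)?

Layer 62 (z = 6.2): the 20.5×20 cube contributes its full rectangle (perimeter 81.00 mm); the 10.5×28 cube at (2, 3.5) contributes its full rectangle (perimeter 77.00 mm); the cube at (1, -3) does not reach this height (z outside [13, 18]); Merging all regions: the regions partially overlap (shared area 173.25 mm²), so the edge portions inside another operand are dropped and the merged outline is re-measured after clipping — boundary = 104.00 mm. So its perimeter = 104.00 mm. Layer 81 (z = 8.1): the cube (footprint 20.5×20) is included at this height (perimeter 81.00 mm); the cube at (2, 3.5) does not reach this height (z outside [1, 8]); the cube at (1, -3) is absent (z outside [13, 18]); Combining (union): only the 20.5×20 cube is present, so the union is just that shape — boundary = 81.00 mm. So its perimeter = 81.00 mm. Layer 62 is larger (104.00 vs 81.00 mm).

layer 62 (z = 6.2 mm)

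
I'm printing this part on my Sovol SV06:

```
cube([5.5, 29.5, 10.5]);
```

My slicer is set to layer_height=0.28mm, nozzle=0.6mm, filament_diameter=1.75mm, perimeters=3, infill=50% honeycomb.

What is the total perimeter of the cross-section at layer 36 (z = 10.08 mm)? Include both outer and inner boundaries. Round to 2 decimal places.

70.00 mm

At z = 10.08 mm: the cube (footprint 5.5×29.5) is included at this height (perimeter 70.00 mm). Overall, the cross-section is a single solid region. Total boundary length (outer) = 70.00 mm.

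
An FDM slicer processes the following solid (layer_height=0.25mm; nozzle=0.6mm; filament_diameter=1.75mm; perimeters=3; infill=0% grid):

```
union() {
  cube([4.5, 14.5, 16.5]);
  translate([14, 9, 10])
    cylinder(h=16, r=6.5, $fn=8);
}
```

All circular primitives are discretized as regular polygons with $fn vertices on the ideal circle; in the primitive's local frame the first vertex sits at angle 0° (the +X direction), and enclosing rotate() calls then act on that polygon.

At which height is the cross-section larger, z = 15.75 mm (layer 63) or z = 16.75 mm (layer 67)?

layer 63 (z = 15.75 mm)

Layer 63 (z = 15.75): the cube is present — its section is the full 4.5×14.5 rectangle (area 65.25 mm²); the cylinder at (14, 9): section is a regular 8-gon, circumradius r=6.5 (area = (8/2)·6.500²·sin(360°/8) = 119.50 mm²); Combining (union): the 2 present regions are separate (no shared area or edge), so areas and boundary lengths simply add and each stays a separate island — area = 184.75 mm². So its area = 184.75 mm². Layer 67 (z = 16.75): the cube does not reach this height (z outside [0, 16.5]); the r=6.5 cylinder at (14, 9) gives a regular 8-gon of circumradius 6.5 (constant along its height) (area = (8/2)·6.500²·sin(360°/8) = 119.50 mm²); Merging all regions: only the r=6.5 cylinder at (14, 9) is present, so the union is just that shape — area = 119.50 mm². So its area = 119.50 mm². Layer 63 is larger (184.75 vs 119.50 mm²).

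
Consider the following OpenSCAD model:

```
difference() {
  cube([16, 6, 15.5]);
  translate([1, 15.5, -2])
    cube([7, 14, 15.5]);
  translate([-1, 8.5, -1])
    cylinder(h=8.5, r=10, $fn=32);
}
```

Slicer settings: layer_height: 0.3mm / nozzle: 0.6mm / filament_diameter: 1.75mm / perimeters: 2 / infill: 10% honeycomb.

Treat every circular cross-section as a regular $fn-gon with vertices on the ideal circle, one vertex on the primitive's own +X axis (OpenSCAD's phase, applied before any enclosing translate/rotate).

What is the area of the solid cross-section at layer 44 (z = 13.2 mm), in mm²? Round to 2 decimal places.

96.00 mm²

At z = 13.2 mm: the cube is present — its section is the full 16×6 rectangle (area 96.00 mm²); the 7×14 cube at (1, 15.5) contributes its full rectangle (area 98.00 mm²); the cylinder at (-1, 8.5) is not intersected at this z (z outside [-1, 7.5]); Taking the first minus the rest: starting from the 16×6 cube (96.00 mm²), the 7×14 cube at (1, 15.5) misses the remaining region (no effect) — area = 96.00 mm². Overall, the cross-section is a single solid region. Net area = 96.00 mm².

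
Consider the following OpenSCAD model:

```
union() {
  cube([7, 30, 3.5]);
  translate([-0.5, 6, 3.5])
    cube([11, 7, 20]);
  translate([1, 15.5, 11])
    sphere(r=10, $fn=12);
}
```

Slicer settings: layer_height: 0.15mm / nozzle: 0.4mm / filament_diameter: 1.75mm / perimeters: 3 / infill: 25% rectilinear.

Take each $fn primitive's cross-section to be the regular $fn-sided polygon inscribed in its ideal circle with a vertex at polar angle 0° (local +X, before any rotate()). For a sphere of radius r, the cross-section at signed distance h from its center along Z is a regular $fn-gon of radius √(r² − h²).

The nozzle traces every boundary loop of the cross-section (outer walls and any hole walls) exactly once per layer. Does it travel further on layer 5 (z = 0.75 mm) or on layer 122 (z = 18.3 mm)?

layer 5 (z = 0.75 mm)

Layer 5 (z = 0.75): the 7×30 cube contributes its full rectangle (perimeter 74.00 mm); the cube at (-0.5, 6) is absent (z outside [3.5, 23.5]); the sphere at (1, 15.5) is not intersected at this z (|z−center|=10.250 > r=10); Combining (union): only the 7×30 cube is present, so the union is just that shape — boundary = 74.00 mm. So its perimeter = 74.00 mm. Layer 122 (z = 18.3): the cube does not reach this height (z outside [0, 3.5]); the cube at (-0.5, 6) is present — its section is the full 11×7 rectangle (perimeter 36.00 mm); the r=10 sphere at (1, 15.5) contributes a regular 12-gon of circumradius √(10²−7.3²) = 6.834 (perimeter = 2·12·6.834·sin(180°/12) = 42.45 mm); Combining (union): the regions partially overlap (shared area 24.98 mm²), so the edge portions inside another operand are dropped and the merged outline is re-measured after clipping — boundary = 57.28 mm. So its perimeter = 57.28 mm. Layer 5 is larger (74.00 vs 57.28 mm).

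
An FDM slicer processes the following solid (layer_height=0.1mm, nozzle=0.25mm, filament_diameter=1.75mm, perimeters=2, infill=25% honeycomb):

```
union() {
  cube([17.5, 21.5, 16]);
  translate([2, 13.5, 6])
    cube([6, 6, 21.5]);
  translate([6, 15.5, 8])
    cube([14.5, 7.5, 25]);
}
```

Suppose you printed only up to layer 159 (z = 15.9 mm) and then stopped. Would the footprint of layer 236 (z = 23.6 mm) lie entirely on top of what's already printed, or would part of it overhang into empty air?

Compare the two slices. At z = 15.9: the 17.5×21.5 cube contributes its full rectangle (area 376.25 mm²); the 6×6 cube at (2, 13.5) contributes its full rectangle (area 36.00 mm²); the 14.5×7.5 cube at (6, 15.5) contributes its full rectangle (area 108.75 mm²); Merging all regions: the regions partially overlap — summed areas 521.00 mm² minus the doubly-counted overlap 105.00 mm² gives 416.00 mm² — area = 416.00 mm². At z = 23.6: the cube is not intersected at this z (z outside [0, 16]); the cube at (2, 13.5) (footprint 6×6) is included at this height (area 36.00 mm²); the 14.5×7.5 cube at (6, 15.5) contributes its full rectangle (area 108.75 mm²); Taking the union: the regions partially overlap — summed areas 144.75 mm² minus the doubly-counted overlap 8.00 mm² gives 136.75 mm² — area = 136.75 mm². Checking containment: the cross-section at z = 23.6 is a subset of the cross-section at z = 15.9.

entirely on top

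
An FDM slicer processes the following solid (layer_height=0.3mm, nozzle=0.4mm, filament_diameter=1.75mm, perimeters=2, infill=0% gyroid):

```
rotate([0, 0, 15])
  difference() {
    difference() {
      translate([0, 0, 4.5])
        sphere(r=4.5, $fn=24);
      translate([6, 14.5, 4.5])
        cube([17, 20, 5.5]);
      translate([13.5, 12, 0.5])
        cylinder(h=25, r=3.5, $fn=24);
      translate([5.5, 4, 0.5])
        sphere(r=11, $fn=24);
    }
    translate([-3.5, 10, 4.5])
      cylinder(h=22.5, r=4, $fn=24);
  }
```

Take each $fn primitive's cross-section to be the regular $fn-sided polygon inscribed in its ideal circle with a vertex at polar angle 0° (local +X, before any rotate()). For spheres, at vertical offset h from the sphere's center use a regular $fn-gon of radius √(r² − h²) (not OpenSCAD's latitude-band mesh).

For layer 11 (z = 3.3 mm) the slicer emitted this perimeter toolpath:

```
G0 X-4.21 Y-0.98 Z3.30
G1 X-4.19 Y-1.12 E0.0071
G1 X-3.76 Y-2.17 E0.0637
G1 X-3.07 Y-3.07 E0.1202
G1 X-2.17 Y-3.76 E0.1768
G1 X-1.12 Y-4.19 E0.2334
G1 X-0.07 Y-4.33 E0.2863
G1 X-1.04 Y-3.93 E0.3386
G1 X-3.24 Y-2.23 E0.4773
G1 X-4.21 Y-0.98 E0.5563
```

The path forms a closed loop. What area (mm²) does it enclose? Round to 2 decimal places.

Apply the shoelace formula to the sequence of (X, Y) vertices; enclosed area = 1.92 mm².

1.92 mm²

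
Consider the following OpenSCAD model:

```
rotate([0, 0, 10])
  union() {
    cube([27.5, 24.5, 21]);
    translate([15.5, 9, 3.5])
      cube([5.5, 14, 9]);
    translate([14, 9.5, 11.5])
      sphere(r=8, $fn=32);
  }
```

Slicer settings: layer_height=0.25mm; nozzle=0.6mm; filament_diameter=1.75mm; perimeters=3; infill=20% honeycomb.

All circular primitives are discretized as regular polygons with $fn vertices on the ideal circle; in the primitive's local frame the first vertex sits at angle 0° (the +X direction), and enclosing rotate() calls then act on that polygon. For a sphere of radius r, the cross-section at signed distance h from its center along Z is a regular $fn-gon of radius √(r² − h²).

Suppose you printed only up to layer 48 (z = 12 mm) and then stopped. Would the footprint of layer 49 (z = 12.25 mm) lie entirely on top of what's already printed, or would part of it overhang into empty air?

Compare the two slices. At z = 12: the cube is present — its section is the full 27.5×24.5 rectangle (area 673.75 mm²); the 5.5×14 cube at (15.5, 9) contributes its full rectangle (area 77.00 mm²); the sphere at (14, 9.5): section is a regular 32-gon, circumradius = √(r²−h²) = √(8²−0.5²) = 7.984 (area = (32/2)·7.984²·sin(360°/32) = 198.99 mm²); Combining (union): the regions partially overlap — summed areas 949.74 mm² minus the doubly-counted overlap 275.99 mm² gives 673.75 mm² — area = 673.75 mm²; (whole slice rotated 10° about Z — lengths, areas and connectivity unchanged). At z = 12.25: the cube (footprint 27.5×24.5) is included at this height (area 673.75 mm²); the cube at (15.5, 9) (footprint 5.5×14) is included at this height (area 77.00 mm²); the r=8 sphere at (14, 9.5) slices to a regular 32-gon of circumradius 7.965 (√(r²−h²) with h=0.75 from center) (area = (32/2)·7.965²·sin(360°/32) = 198.02 mm²); Merging all regions: the regions partially overlap — summed areas 948.77 mm² minus the doubly-counted overlap 275.02 mm² gives 673.75 mm² — area = 673.75 mm²; (rotated 10° about Z; rotation is an isometry so areas/perimeters/island counts are preserved). Checking containment: the cross-section at z = 12.25 is a subset of the cross-section at z = 12.

entirely on top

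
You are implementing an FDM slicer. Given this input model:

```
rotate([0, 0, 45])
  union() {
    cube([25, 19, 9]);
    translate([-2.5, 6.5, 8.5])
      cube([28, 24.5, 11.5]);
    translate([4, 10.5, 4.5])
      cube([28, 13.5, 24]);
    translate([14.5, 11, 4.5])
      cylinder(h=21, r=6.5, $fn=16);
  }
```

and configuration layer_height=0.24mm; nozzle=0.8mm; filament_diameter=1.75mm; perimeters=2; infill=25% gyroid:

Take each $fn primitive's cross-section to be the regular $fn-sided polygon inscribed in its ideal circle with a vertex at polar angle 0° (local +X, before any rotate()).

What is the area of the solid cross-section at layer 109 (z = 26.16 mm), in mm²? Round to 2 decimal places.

378.00 mm²

At z = 26.16 mm: the cube is not intersected at this z (z outside [0, 9]); the cube at (-2.5, 6.5) does not reach this height (z outside [8.5, 20]); the 28×13.5 cube at (4, 10.5) contributes its full rectangle (area 378.00 mm²); the cylinder at (14.5, 11) does not reach this height (z outside [4.5, 25.5]); Taking the union: only the 28×13.5 cube at (4, 10.5) is present, so the union is just that shape — area = 378.00 mm²; (rotated 45° about Z; rotation is an isometry so areas/perimeters/island counts are preserved). Overall, the cross-section is a single solid region. Net area = 378.00 mm².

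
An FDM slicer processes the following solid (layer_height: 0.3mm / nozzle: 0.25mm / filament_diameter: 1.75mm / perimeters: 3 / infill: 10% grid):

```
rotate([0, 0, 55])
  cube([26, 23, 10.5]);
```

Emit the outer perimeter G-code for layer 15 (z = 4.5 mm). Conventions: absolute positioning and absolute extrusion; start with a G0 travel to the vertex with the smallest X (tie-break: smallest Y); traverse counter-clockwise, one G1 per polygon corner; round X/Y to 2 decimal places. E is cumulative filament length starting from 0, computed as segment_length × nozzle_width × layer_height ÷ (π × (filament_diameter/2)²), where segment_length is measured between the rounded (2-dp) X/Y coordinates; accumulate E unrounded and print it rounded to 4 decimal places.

At z = 4.5 mm: the cube (footprint 26×23) is included at this height; (whole slice rotated 55° about Z — lengths, areas and connectivity unchanged). The outline is a single polygon with 4 vertices. Extrusion per mm of travel: 0.25 × 0.3 / (π × 0.875²) = 0.031181. Accumulating E over each segment gives final E = 3.0557.

G0 X-18.84 Y13.19 Z4.50
G1 X0.00 Y0.00 E0.7171
G1 X14.91 Y21.30 E1.5278
G1 X-3.93 Y34.49 E2.2450
G1 X-18.84 Y13.19 E3.0557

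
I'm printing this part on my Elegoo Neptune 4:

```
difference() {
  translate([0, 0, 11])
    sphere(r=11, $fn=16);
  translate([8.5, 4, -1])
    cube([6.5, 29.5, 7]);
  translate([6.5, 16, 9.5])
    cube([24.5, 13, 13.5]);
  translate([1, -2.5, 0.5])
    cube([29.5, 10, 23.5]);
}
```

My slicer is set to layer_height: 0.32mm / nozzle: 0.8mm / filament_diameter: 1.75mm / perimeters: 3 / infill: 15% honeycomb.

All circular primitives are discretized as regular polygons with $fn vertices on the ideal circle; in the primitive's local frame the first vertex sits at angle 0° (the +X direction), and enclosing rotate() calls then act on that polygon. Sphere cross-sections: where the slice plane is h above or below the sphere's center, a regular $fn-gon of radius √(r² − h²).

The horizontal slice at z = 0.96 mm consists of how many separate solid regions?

At z = 0.96 mm: the r=11 sphere contributes a regular 16-gon of circumradius √(11²−10.04²) = 4.494; the 6.5×29.5 cube at (8.5, 4) contributes its full rectangle; the cube at (6.5, 16) does not reach this height (z outside [9.5, 23]); the cube at (1, -2.5) (footprint 29.5×10) is included at this height; Taking the first minus the rest: starting from the r=11 sphere, the 6.5×29.5 cube at (8.5, 4) misses the remaining region (no effect); the 29.5×10 cube at (1, -2.5) partially overlaps it — only the 19.04 mm² overlap (of its 295.00 mm²) is removed, clipping the outline — 1 connected region. The result has 1 disconnected region.

1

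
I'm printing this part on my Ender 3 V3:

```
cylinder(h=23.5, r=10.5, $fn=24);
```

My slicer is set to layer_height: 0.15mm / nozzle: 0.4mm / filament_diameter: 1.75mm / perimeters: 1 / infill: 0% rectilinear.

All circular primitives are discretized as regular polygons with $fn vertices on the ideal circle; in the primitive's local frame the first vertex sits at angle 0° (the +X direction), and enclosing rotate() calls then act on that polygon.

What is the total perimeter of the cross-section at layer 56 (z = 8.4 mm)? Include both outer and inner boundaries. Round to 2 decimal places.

At z = 8.4 mm: the r=10.5 cylinder gives a regular 24-gon of circumradius 10.5 (constant along its height) (perimeter = 2·24·10.500·sin(180°/24) = 65.79 mm). Overall, the cross-section is a single solid region. Total boundary length (outer) = 65.79 mm.

65.79 mm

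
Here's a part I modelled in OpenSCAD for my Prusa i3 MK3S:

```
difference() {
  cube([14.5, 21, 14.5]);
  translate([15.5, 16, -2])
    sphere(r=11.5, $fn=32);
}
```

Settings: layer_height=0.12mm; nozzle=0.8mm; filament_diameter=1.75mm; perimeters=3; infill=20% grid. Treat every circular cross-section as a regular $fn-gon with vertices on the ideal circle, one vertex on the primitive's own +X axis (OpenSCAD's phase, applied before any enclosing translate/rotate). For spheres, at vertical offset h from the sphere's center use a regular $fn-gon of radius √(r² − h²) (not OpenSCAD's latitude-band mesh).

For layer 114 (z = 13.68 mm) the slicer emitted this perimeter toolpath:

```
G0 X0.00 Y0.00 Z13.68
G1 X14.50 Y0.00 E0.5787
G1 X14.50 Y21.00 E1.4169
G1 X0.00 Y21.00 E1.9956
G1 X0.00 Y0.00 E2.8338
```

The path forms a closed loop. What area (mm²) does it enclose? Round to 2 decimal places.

Apply the shoelace formula to the sequence of (X, Y) vertices; enclosed area = 304.50 mm².

304.50 mm²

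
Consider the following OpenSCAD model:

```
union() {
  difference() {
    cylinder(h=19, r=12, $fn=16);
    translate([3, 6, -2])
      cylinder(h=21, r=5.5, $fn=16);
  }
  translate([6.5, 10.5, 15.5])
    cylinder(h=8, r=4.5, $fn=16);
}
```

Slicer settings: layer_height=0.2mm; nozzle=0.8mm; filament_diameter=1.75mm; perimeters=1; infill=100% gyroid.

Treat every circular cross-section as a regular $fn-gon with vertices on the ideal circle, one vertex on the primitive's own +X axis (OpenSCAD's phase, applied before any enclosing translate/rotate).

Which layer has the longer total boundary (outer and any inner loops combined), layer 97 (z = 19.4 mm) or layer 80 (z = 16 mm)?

layer 80 (z = 16 mm)

Layer 97 (z = 19.4): the cylinder is absent (z outside [0, 19]); the cylinder at (3, 6) is not intersected at this z (z outside [-2, 19]); Subtracting the remaining from the first: the first operand is absent here, so nothing remains; the r=4.5 cylinder at (6.5, 10.5) contributes a regular 16-gon of circumradius 4.5 (perimeter = 2·16·4.500·sin(180°/16) = 28.09 mm); Merging all regions: only the r=4.5 cylinder at (6.5, 10.5) is present, so the union is just that shape — boundary = 28.09 mm. So its perimeter = 28.09 mm. Layer 80 (z = 16): the cylinder: section is a regular 16-gon, circumradius r=12 (perimeter = 2·16·12.000·sin(180°/16) = 74.91 mm); the r=5.5 cylinder at (3, 6) gives a regular 16-gon of circumradius 5.5 (constant along its height) (perimeter = 2·16·5.500·sin(180°/16) = 34.34 mm); Subtracting the remaining from the first: starting from the r=12 cylinder, the r=5.5 cylinder at (3, 6) partially overlaps it — only the 91.66 mm² overlap (of its 92.61 mm²) is removed, clipping the outline — boundary = 98.85 mm; the r=4.5 cylinder at (6.5, 10.5) contributes a regular 16-gon of circumradius 4.5 (perimeter = 2·16·4.500·sin(180°/16) = 28.09 mm); Taking the union: the regions partially overlap (shared area 1.81 mm²), so the edge portions inside another operand are dropped and the merged outline is re-measured after clipping — boundary (outer + 1 inner loop) = 118.22 mm. So its perimeter = 118.22 mm. Layer 80 is larger (118.22 vs 28.09 mm).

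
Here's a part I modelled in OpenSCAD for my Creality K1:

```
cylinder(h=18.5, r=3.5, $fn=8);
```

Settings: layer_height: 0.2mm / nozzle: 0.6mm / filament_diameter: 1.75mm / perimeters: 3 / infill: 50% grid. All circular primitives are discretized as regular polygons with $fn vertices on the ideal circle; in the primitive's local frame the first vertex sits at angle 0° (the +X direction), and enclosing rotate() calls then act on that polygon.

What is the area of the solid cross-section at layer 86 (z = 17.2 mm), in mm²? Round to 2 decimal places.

At z = 17.2 mm: the r=3.5 cylinder gives a regular 8-gon of circumradius 3.5 (constant along its height) (area = (8/2)·3.500²·sin(360°/8) = 34.65 mm²). Overall, the cross-section is a single solid region. Net area = 34.65 mm².

34.65 mm²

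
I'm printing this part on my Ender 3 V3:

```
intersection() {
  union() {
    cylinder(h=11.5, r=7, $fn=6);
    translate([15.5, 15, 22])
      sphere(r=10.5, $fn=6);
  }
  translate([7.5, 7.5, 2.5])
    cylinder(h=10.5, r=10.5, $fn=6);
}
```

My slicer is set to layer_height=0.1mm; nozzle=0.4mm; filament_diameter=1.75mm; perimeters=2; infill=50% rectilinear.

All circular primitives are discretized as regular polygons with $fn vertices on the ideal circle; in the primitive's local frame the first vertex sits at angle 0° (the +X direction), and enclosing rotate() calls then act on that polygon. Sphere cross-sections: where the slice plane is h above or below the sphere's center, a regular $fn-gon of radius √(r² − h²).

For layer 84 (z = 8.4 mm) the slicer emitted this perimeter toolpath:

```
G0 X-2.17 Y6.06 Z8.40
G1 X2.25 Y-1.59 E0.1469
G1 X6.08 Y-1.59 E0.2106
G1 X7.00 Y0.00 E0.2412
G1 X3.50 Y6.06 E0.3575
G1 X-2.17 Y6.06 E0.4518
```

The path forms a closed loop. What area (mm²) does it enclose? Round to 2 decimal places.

Apply the shoelace formula to the sequence of (X, Y) vertices; enclosed area = 41.91 mm².

41.91 mm²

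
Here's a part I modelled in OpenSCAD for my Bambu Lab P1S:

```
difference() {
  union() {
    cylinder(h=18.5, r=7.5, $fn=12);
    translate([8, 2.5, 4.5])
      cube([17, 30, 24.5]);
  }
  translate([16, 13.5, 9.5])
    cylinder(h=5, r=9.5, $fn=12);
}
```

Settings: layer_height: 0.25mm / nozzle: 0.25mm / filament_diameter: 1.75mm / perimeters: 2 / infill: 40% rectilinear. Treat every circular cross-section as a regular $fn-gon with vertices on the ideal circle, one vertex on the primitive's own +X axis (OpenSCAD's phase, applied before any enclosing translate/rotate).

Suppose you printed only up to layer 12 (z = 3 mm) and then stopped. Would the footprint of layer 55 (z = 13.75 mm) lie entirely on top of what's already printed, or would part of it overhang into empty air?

part overhangs

Compare the two slices. At z = 3: the r=7.5 cylinder contributes a regular 12-gon of circumradius 7.5 (area = (12/2)·7.500²·sin(360°/12) = 168.75 mm²); the cube at (8, 2.5) does not reach this height (z outside [4.5, 29]); Taking the union: only the r=7.5 cylinder is present, so the union is just that shape — area = 168.75 mm²; the cylinder at (16, 13.5) is not intersected at this z (z outside [9.5, 14.5]); Taking the first minus the rest: none of the subtracted shapes is present at this height, so that combined region is unchanged — area = 168.75 mm². At z = 13.75: the r=7.5 cylinder contributes a regular 12-gon of circumradius 7.5 (area = (12/2)·7.500²·sin(360°/12) = 168.75 mm²); the cube at (8, 2.5) is present — its section is the full 17×30 rectangle (area 510.00 mm²); Taking the union: the 2 present regions are separate (no shared area or edge), so areas and boundary lengths simply add and each stays a separate island — area = 678.75 mm²; the r=9.5 cylinder at (16, 13.5) contributes a regular 12-gon of circumradius 9.5 (area = (12/2)·9.500²·sin(360°/12) = 270.75 mm²); After the difference (first − rest): starting from the result so far (678.75 mm²), the r=9.5 cylinder at (16, 13.5) partially overlaps it — only the 261.56 mm² overlap (of its 270.75 mm²) is removed, clipping the outline — area = 417.19 mm². Checking containment: at z = 13.75 the cross-section extends beyond the z = 3 cross-section by about 248.44 mm².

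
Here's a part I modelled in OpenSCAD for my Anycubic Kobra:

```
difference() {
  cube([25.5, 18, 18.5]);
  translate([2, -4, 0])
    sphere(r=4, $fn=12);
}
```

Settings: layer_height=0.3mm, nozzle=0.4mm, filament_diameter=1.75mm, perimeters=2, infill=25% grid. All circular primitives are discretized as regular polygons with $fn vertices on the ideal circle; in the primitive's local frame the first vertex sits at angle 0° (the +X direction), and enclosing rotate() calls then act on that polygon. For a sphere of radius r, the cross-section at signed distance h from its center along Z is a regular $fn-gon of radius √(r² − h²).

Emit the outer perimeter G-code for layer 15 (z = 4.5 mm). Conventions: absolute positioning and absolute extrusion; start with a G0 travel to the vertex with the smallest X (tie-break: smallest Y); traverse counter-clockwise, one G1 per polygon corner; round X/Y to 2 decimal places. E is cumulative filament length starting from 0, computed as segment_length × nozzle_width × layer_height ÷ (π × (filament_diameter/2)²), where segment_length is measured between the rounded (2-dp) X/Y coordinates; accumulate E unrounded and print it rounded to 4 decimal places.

At z = 4.5 mm: the cube (footprint 25.5×18) is included at this height; the sphere at (2, -4) does not reach this height (|z−center|=4.500 > r=4); After the difference (first − rest): none of the subtracted shapes is present at this height, so the 25.5×18 cube is unchanged — 1 connected region. The outline is a single polygon with 4 vertices. Extrusion per mm of travel: 0.4 × 0.3 / (π × 0.875²) = 0.049890. Accumulating E over each segment gives final E = 4.3404.

G0 X0.00 Y0.00 Z4.50
G1 X25.50 Y0.00 E1.2722
G1 X25.50 Y18.00 E2.1702
G1 X0.00 Y18.00 E3.4424
G1 X0.00 Y0.00 E4.3404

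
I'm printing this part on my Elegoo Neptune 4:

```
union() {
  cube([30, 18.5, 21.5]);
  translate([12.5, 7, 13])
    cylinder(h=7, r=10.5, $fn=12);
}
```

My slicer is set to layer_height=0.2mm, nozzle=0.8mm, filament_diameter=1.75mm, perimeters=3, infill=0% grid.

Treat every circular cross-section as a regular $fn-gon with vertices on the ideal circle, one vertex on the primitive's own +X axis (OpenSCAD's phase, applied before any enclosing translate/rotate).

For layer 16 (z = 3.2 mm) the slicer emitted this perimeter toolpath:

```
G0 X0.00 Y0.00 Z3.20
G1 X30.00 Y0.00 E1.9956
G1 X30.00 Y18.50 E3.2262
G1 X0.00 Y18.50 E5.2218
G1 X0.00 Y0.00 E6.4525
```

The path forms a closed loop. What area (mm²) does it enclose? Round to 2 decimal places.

555.00 mm²

Apply the shoelace formula to the sequence of (X, Y) vertices; enclosed area = 555.00 mm².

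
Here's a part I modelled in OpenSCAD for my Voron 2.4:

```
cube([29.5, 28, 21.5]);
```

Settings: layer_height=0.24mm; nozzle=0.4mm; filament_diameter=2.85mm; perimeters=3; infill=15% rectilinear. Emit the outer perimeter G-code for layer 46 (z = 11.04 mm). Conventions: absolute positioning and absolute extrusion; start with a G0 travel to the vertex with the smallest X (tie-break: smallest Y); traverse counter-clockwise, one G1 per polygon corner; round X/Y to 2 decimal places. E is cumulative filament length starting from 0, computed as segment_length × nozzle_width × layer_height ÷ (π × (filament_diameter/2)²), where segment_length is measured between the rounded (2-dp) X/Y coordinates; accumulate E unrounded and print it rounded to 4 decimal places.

At z = 11.04 mm: the cube is present — its section is the full 29.5×28 rectangle. The outline is a single polygon with 4 vertices. Extrusion per mm of travel: 0.4 × 0.24 / (π × 1.425²) = 0.015048. Accumulating E over each segment gives final E = 1.7306.

G0 X0.00 Y0.00 Z11.04
G1 X29.50 Y0.00 E0.4439
G1 X29.50 Y28.00 E0.8653
G1 X0.00 Y28.00 E1.3092
G1 X0.00 Y0.00 E1.7306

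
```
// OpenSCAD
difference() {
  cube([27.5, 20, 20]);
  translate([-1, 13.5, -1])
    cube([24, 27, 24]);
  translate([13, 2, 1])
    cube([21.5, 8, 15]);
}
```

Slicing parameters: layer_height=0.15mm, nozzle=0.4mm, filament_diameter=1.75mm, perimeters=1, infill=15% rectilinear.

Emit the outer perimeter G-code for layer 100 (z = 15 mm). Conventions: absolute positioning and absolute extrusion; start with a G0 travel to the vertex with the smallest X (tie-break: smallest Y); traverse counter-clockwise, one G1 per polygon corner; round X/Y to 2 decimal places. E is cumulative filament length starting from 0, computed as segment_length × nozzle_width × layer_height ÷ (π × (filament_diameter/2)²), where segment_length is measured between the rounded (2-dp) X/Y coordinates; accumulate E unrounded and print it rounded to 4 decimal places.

At z = 15 mm: the cube (footprint 27.5×20) is included at this height; the 24×27 cube at (-1, 13.5) contributes its full rectangle; the cube at (13, 2) is present — its section is the full 21.5×8 rectangle; After the difference (first − rest): starting from the 27.5×20 cube, the 24×27 cube at (-1, 13.5) partially overlaps it — only the 149.50 mm² overlap (of its 648.00 mm²) is removed, clipping the outline; the 21.5×8 cube at (13, 2) partially overlaps it — only the 116.00 mm² overlap (of its 172.00 mm²) is removed, clipping the outline — 1 connected region. The outline is a single polygon with 10 vertices. Extrusion per mm of travel: 0.4 × 0.15 / (π × 0.875²) = 0.024945. Accumulating E over each segment gives final E = 3.0932.

G0 X0.00 Y0.00 Z15.00
G1 X27.50 Y0.00 E0.6860
G1 X27.50 Y2.00 E0.7359
G1 X13.00 Y2.00 E1.0976
G1 X13.00 Y10.00 E1.2971
G1 X27.50 Y10.00 E1.6588
G1 X27.50 Y20.00 E1.9083
G1 X23.00 Y20.00 E2.0206
G1 X23.00 Y13.50 E2.1827
G1 X0.00 Y13.50 E2.7564
G1 X0.00 Y0.00 E3.0932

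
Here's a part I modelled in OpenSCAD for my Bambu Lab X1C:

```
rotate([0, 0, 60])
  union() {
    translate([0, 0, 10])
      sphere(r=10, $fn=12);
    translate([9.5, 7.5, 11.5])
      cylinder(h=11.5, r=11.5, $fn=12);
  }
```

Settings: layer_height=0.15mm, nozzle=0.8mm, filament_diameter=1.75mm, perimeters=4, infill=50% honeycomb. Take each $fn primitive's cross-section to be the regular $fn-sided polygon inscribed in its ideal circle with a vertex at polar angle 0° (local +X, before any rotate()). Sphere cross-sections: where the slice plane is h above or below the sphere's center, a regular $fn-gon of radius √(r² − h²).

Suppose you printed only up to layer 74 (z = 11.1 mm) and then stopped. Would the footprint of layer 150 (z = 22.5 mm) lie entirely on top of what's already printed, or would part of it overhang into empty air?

part overhangs

Compare the two slices. At z = 11.1: the r=10 sphere slices to a regular 12-gon of circumradius 9.939 (√(r²−h²) with h=1.1 from center) (area = (12/2)·9.939²·sin(360°/12) = 296.37 mm²); the cylinder at (9.5, 7.5) is not intersected at this z (z outside [11.5, 23]); Merging all regions: only the r=10 sphere is present, so the union is just that shape — area = 296.37 mm²; (rotated 60° about Z; rotation is an isometry so areas/perimeters/island counts are preserved). At z = 22.5: the sphere does not reach this height (|z−center|=12.500 > r=10); the cylinder at (9.5, 7.5): section is a regular 12-gon, circumradius r=11.5 (area = (12/2)·11.500²·sin(360°/12) = 396.75 mm²); Merging all regions: only the r=11.5 cylinder at (9.5, 7.5) is present, so the union is just that shape — area = 396.75 mm²; (whole slice rotated 60° about Z — lengths, areas and connectivity unchanged). Checking containment: at z = 22.5 the cross-section extends beyond the z = 11.1 cross-section by about 291.24 mm².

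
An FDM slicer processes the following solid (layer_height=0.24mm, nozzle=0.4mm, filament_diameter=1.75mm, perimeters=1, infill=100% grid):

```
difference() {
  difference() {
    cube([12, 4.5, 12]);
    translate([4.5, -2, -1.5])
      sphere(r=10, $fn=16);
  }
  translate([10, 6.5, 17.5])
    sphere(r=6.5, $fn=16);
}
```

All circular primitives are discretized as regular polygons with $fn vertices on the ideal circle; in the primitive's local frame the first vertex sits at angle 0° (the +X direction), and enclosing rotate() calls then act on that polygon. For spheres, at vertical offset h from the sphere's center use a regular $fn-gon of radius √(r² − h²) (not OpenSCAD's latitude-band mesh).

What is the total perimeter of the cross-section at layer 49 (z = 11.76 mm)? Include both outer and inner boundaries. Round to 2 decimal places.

At z = 11.76 mm: the 12×4.5 cube contributes its full rectangle (perimeter 33.00 mm); the sphere at (4.5, -2) is not intersected at this z (|z−center|=13.260 > r=10); After the difference (first − rest): none of the subtracted shapes is present at this height, so the 12×4.5 cube is unchanged — boundary = 33.00 mm; the r=6.5 sphere at (10, 6.5) slices to a regular 16-gon of circumradius 3.050 (√(r²−h²) with h=5.74 from center) (perimeter = 2·16·3.050·sin(180°/16) = 19.04 mm); Subtracting the remaining from the first: starting from that combined region, the r=6.5 sphere at (10, 6.5) partially overlaps it — only the 3.12 mm² overlap (of its 28.48 mm²) is removed, clipping the outline — boundary = 33.24 mm. Overall, the cross-section is a single solid region. Total boundary length (outer) = 33.24 mm.

33.24 mm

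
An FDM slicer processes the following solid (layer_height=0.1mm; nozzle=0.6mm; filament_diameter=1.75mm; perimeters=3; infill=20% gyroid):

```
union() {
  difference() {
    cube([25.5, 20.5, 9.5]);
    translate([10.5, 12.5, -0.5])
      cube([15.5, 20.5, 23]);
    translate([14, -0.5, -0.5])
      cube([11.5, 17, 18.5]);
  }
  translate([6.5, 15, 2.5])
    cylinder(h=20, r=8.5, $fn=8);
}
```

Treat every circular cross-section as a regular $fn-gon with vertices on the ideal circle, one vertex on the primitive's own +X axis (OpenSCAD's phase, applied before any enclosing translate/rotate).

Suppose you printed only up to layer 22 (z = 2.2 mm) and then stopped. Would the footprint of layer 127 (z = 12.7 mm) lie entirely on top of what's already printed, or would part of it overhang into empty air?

part overhangs

Compare the two slices. At z = 2.2: the cube (footprint 25.5×20.5) is included at this height (area 522.75 mm²); the 15.5×20.5 cube at (10.5, 12.5) contributes its full rectangle (area 317.75 mm²); the cube at (14, -0.5) (footprint 11.5×17) is included at this height (area 195.50 mm²); Subtracting the remaining from the first: starting from the 25.5×20.5 cube (522.75 mm²), the 15.5×20.5 cube at (10.5, 12.5) partially overlaps it — only the 120.00 mm² overlap (of its 317.75 mm²) is removed, clipping the outline; the 11.5×17 cube at (14, -0.5) partially overlaps it — only the 143.75 mm² overlap (of its 195.50 mm²) is removed, clipping the outline — area = 259.00 mm²; the cylinder at (6.5, 15) is not intersected at this z (z outside [2.5, 22.5]); Taking the union: only the result so far is present, so the union is just that shape — area = 259.00 mm². At z = 12.7: the cube does not reach this height (z outside [0, 9.5]); the 15.5×20.5 cube at (10.5, 12.5) contributes its full rectangle (area 317.75 mm²); the cube at (14, -0.5) is present — its section is the full 11.5×17 rectangle (area 195.50 mm²); Subtracting the remaining from the first: the first operand is absent here, so nothing remains; the cylinder at (6.5, 15): section is a regular 8-gon, circumradius r=8.5 (area = (8/2)·8.500²·sin(360°/8) = 204.35 mm²); Merging all regions: only the r=8.5 cylinder at (6.5, 15) is present, so the union is just that shape — area = 204.35 mm². Checking containment: at z = 12.7 the cross-section extends beyond the z = 2.2 cross-section by about 59.30 mm².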